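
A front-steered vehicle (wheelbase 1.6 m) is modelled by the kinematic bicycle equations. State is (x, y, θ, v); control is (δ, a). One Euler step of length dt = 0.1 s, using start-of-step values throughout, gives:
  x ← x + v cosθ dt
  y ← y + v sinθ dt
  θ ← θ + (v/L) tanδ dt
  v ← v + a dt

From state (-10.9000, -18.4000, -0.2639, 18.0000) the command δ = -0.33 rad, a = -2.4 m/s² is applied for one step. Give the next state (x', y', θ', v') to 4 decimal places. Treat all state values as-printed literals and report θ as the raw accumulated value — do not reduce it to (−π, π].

(-9.1623, -18.8695, -0.6492, 17.7600)

x' = -10.9000 + 18.0000·cos(-0.2639)·0.1 = -9.1623
y' = -18.4000 + 18.0000·sin(-0.2639)·0.1 = -18.8695
θ' = -0.2639 + (18.0000/1.6)·tan(-0.33)·0.1 = -0.6492
v' = 18.0000 − 2.4000·0.1 = 17.7600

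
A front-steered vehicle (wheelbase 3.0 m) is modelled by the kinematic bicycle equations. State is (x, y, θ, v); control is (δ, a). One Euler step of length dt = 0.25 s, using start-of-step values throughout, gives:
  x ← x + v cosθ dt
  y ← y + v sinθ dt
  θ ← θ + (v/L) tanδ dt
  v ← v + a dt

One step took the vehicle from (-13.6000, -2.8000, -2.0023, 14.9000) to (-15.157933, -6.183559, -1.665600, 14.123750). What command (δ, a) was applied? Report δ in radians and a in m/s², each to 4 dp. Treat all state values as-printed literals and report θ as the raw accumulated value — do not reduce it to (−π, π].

a = (v'−v)/dt = (-0.776250)/0.25 = -3.1050
Δθ = θ'−θ = 0.336700;  (v·dt/L) = 14.9000·0.25/3.0 = 1.241667
tan δ = Δθ·L/(v·dt) = 0.271168  →  δ = 0.2648

δ = 0.2648, a = -3.1050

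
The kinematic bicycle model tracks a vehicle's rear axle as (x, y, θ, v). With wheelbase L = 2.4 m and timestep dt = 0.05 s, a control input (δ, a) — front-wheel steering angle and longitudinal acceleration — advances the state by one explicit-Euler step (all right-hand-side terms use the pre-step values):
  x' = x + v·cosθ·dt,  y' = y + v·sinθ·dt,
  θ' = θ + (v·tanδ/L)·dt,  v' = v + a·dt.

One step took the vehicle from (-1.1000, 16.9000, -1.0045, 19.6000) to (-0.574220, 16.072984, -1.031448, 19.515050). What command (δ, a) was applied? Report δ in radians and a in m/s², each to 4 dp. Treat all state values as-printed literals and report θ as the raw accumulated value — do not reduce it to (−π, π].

a = (v'−v)/dt = (-0.084950)/0.05 = -1.6990
Δθ = θ'−θ = -0.026948;  (v·dt/L) = 19.6000·0.05/2.4 = 0.408333
tan δ = Δθ·L/(v·dt) = -0.065995  →  δ = -0.0659

δ = -0.0659, a = -1.6990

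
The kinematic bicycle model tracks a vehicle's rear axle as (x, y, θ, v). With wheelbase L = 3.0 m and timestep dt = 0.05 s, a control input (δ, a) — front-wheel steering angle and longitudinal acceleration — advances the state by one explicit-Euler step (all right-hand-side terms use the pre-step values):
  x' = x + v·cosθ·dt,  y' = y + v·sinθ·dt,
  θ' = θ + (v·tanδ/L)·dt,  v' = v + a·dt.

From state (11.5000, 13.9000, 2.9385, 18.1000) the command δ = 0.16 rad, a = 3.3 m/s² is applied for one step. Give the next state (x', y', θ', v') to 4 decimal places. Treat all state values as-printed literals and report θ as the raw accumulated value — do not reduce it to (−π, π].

(10.6136, 14.0825, 2.9872, 18.2650)

x' = 11.5000 + 18.1000·cos(2.9385)·0.05 = 10.6136
y' = 13.9000 + 18.1000·sin(2.9385)·0.05 = 14.0825
θ' = 2.9385 + (18.1000/3.0)·tan(0.16)·0.05 = 2.9872
v' = 18.1000 + 3.3000·0.05 = 18.2650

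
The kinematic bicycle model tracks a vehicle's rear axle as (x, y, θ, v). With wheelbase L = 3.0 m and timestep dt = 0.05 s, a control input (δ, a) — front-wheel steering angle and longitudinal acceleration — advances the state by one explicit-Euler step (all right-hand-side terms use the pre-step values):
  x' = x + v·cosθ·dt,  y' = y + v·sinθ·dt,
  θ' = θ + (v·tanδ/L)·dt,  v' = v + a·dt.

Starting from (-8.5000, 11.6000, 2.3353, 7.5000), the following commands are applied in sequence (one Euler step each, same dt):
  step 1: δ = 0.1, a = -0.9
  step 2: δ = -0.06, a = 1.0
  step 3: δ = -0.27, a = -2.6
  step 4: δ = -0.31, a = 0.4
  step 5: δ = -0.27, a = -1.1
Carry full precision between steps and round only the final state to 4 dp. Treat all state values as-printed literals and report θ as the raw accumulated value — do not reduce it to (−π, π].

after step 1 (δ=0.1, a=-0.9): (-8.759567, 11.870647, 2.347842, 7.455000)
after step 2 (δ=-0.06, a=1.0): (-9.020930, 12.136414, 2.340378, 7.505000)
after step 3 (δ=-0.27, a=-2.6): (-9.282042, 12.405919, 2.305760, 7.375000)
after step 4 (δ=-0.31, a=0.4): (-9.529312, 12.679478, 2.266386, 7.395000)
after step 5 (δ=-0.27, a=-1.1): (-9.766262, 12.963326, 2.232276, 7.340000)

(-9.7663, 12.9633, 2.2323, 7.3400)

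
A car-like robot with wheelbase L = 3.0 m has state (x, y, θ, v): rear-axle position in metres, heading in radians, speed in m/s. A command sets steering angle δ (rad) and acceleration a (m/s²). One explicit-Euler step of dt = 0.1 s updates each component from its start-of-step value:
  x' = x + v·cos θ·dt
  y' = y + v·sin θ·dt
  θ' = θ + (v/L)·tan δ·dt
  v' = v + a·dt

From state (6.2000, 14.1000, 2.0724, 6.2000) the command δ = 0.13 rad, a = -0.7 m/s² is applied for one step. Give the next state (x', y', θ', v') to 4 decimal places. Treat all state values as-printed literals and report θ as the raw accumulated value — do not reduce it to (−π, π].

x' = 6.2000 + 6.2000·cos(2.0724)·0.1 = 5.9019
y' = 14.1000 + 6.2000·sin(2.0724)·0.1 = 14.6436
θ' = 2.0724 + (6.2000/3.0)·tan(0.13)·0.1 = 2.0994
v' = 6.2000 − 0.7000·0.1 = 6.1300

(5.9019, 14.6436, 2.0994, 6.1300)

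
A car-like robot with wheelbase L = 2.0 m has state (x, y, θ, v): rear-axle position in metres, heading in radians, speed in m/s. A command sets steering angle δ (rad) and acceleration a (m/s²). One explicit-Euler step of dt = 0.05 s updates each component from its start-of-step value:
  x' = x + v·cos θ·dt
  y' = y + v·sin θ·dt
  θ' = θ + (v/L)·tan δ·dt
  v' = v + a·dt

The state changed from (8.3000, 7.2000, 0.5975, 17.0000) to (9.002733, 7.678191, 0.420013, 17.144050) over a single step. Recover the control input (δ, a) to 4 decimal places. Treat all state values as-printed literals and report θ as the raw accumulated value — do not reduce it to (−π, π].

δ = -0.3956, a = 2.8810

a = (v'−v)/dt = (0.144050)/0.05 = 2.8810
Δθ = θ'−θ = -0.177487;  (v·dt/L) = 17.0000·0.05/2.0 = 0.425000
tan δ = Δθ·L/(v·dt) = -0.417616  →  δ = -0.3956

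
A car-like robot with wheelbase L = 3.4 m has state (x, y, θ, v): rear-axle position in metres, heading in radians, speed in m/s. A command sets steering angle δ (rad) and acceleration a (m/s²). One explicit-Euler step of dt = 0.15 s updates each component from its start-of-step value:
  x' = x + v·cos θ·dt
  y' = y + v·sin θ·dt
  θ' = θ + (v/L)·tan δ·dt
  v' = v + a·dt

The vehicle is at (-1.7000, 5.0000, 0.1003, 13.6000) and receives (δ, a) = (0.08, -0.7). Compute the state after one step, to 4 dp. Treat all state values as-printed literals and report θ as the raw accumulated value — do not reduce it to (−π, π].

(0.3297, 5.2043, 0.1484, 13.4950)

x' = -1.7000 + 13.6000·cos(0.1003)·0.15 = 0.3297
y' = 5.0000 + 13.6000·sin(0.1003)·0.15 = 5.2043
θ' = 0.1003 + (13.6000/3.4)·tan(0.08)·0.15 = 0.1484
v' = 13.6000 − 0.7000·0.15 = 13.4950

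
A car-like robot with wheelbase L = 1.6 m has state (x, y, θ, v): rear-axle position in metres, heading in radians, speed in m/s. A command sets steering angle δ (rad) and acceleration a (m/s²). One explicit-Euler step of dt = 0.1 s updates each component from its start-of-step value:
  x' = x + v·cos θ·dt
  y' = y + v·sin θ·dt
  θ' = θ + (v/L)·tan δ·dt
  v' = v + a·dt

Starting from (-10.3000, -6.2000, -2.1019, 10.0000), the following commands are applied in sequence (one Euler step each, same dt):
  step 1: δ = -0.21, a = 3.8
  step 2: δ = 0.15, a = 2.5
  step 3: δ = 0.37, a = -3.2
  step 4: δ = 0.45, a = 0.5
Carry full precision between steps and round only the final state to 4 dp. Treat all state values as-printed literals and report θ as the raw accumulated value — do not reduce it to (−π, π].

after step 1 (δ=-0.21, a=3.8): (-10.806485, -7.062249, -2.235114, 10.380000)
after step 2 (δ=0.15, a=2.5): (-11.446435, -7.879505, -2.137065, 10.630000)
after step 3 (δ=0.37, a=-3.2): (-12.016721, -8.776580, -1.879378, 10.310000)
after step 4 (δ=0.45, a=0.5): (-12.329844, -9.758881, -1.568110, 10.360000)

(-12.3298, -9.7589, -1.5681, 10.3600)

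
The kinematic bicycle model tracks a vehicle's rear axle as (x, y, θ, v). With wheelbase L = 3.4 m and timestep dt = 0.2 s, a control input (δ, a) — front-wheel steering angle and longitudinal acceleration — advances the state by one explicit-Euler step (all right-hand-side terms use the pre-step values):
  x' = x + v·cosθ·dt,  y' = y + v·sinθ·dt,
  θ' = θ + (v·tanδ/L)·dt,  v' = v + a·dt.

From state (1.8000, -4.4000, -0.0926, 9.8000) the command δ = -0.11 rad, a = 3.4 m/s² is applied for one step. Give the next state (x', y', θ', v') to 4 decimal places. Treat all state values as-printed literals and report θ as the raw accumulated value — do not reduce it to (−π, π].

(3.7516, -4.5812, -0.1563, 10.4800)

x' = 1.8000 + 9.8000·cos(-0.0926)·0.2 = 3.7516
y' = -4.4000 + 9.8000·sin(-0.0926)·0.2 = -4.5812
θ' = -0.0926 + (9.8000/3.4)·tan(-0.11)·0.2 = -0.1563
v' = 9.8000 + 3.4000·0.2 = 10.4800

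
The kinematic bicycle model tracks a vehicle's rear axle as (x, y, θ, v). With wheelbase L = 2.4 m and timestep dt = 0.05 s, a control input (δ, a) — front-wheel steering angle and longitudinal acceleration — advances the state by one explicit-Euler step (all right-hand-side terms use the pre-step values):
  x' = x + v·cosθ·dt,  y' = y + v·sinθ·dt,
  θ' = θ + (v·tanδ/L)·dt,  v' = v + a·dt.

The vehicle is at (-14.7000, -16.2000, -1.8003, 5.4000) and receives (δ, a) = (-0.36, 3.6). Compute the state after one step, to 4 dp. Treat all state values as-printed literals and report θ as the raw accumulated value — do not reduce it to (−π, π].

(-14.7614, -16.4629, -1.8426, 5.5800)

x' = -14.7000 + 5.4000·cos(-1.8003)·0.05 = -14.7614
y' = -16.2000 + 5.4000·sin(-1.8003)·0.05 = -16.4629
θ' = -1.8003 + (5.4000/2.4)·tan(-0.36)·0.05 = -1.8426
v' = 5.4000 + 3.6000·0.05 = 5.5800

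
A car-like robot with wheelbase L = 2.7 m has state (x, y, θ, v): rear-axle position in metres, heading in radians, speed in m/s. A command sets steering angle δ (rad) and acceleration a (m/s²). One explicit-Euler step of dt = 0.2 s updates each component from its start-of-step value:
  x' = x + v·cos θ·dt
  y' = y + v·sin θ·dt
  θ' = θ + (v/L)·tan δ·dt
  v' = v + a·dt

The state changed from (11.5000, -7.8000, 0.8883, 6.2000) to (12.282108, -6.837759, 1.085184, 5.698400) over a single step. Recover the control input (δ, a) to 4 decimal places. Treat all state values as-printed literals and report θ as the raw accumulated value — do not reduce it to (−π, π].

δ = 0.4050, a = -2.5080

a = (v'−v)/dt = (-0.501600)/0.2 = -2.5080
Δθ = θ'−θ = 0.196884;  (v·dt/L) = 6.2000·0.2/2.7 = 0.459259
tan δ = Δθ·L/(v·dt) = 0.428699  →  δ = 0.4050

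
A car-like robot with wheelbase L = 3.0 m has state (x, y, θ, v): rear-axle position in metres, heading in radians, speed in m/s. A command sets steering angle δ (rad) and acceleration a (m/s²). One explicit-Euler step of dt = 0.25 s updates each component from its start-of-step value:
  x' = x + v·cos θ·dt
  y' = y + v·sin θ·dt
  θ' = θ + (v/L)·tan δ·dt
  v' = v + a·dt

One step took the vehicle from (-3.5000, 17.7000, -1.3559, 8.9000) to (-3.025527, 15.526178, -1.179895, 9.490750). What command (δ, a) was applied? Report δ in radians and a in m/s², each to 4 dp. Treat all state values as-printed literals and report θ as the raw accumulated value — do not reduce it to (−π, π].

δ = 0.2330, a = 2.3630

a = (v'−v)/dt = (0.590750)/0.25 = 2.3630
Δθ = θ'−θ = 0.176005;  (v·dt/L) = 8.9000·0.25/3.0 = 0.741667
tan δ = Δθ·L/(v·dt) = 0.237310  →  δ = 0.2330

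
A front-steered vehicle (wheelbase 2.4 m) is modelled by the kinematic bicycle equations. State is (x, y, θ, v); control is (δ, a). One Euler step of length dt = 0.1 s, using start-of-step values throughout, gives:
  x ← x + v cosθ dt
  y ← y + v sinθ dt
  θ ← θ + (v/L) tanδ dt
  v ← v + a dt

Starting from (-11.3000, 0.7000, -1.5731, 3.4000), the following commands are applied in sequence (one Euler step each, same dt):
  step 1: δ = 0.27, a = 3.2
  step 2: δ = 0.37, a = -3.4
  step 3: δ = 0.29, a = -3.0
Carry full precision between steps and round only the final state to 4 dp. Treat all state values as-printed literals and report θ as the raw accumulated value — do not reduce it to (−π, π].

after step 1 (δ=0.27, a=3.2): (-11.300783, 0.360001, -1.533893, 3.720000)
after step 2 (δ=0.37, a=-3.4): (-11.287058, -0.011746, -1.473774, 3.380000)
after step 3 (δ=0.29, a=-3.0): (-11.254316, -0.348156, -1.431747, 3.080000)

(-11.2543, -0.3482, -1.4317, 3.0800)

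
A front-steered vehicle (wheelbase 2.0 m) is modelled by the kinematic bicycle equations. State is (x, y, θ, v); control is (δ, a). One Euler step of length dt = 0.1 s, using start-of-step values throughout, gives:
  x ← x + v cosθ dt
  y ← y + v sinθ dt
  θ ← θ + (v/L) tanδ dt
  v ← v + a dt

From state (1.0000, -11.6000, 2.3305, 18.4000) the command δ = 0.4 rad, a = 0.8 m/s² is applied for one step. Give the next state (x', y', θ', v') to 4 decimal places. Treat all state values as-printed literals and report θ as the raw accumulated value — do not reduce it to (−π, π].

(-0.2672, -10.2659, 2.7195, 18.4800)

x' = 1.0000 + 18.4000·cos(2.3305)·0.1 = -0.2672
y' = -11.6000 + 18.4000·sin(2.3305)·0.1 = -10.2659
θ' = 2.3305 + (18.4000/2.0)·tan(0.4)·0.1 = 2.7195
v' = 18.4000 + 0.8000·0.1 = 18.4800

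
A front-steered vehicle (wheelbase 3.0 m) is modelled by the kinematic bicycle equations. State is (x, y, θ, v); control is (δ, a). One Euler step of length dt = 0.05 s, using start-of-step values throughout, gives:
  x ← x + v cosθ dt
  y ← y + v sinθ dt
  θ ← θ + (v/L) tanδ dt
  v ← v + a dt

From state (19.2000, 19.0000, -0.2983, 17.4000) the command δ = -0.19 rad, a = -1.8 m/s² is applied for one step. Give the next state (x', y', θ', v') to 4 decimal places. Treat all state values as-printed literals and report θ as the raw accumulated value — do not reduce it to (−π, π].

(20.0316, 18.7443, -0.3541, 17.3100)

x' = 19.2000 + 17.4000·cos(-0.2983)·0.05 = 20.0316
y' = 19.0000 + 17.4000·sin(-0.2983)·0.05 = 18.7443
θ' = -0.2983 + (17.4000/3.0)·tan(-0.19)·0.05 = -0.3541
v' = 17.4000 − 1.8000·0.05 = 17.3100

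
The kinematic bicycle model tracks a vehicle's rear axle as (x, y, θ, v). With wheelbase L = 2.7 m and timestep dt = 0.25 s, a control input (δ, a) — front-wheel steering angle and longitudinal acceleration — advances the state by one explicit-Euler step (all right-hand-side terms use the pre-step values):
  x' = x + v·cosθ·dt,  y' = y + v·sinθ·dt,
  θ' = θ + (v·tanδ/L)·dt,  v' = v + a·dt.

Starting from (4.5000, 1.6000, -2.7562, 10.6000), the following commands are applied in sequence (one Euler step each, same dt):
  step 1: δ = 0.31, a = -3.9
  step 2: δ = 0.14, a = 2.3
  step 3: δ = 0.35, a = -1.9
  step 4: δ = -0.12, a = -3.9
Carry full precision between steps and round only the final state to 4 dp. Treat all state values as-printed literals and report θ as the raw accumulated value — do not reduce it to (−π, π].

(-2.4742, -5.0584, -2.0800, 8.7500)

after step 1 (δ=0.31, a=-3.9): (2.044375, 0.603804, -2.441804, 9.625000)
after step 2 (δ=0.14, a=2.3): (0.203645, -0.945955, -2.316214, 10.200000)
after step 3 (δ=0.35, a=-1.9): (-1.525966, -2.819706, -1.971465, 9.725000)
after step 4 (δ=-0.12, a=-3.9): (-2.474237, -5.058402, -2.080042, 8.750000)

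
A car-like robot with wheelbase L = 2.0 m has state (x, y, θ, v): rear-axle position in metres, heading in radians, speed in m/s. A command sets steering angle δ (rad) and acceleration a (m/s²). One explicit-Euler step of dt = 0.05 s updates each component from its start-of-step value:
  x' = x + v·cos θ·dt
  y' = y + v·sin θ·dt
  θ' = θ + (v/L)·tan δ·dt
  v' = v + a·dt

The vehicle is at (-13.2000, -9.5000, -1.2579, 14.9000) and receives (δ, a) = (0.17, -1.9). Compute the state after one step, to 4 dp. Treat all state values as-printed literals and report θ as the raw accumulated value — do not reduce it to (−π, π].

(-12.9707, -10.2088, -1.1940, 14.8050)

x' = -13.2000 + 14.9000·cos(-1.2579)·0.05 = -12.9707
y' = -9.5000 + 14.9000·sin(-1.2579)·0.05 = -10.2088
θ' = -1.2579 + (14.9000/2.0)·tan(0.17)·0.05 = -1.1940
v' = 14.9000 − 1.9000·0.05 = 14.8050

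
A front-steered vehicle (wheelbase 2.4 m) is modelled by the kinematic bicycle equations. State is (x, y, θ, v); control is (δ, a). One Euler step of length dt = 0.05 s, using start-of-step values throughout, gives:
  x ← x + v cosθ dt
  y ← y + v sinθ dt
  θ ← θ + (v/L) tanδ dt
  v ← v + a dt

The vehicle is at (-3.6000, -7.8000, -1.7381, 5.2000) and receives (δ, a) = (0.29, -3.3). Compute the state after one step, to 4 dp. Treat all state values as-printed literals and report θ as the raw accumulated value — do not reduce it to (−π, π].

x' = -3.6000 + 5.2000·cos(-1.7381)·0.05 = -3.6433
y' = -7.8000 + 5.2000·sin(-1.7381)·0.05 = -8.0564
θ' = -1.7381 + (5.2000/2.4)·tan(0.29)·0.05 = -1.7058
v' = 5.2000 − 3.3000·0.05 = 5.0350

(-3.6433, -8.0564, -1.7058, 5.0350)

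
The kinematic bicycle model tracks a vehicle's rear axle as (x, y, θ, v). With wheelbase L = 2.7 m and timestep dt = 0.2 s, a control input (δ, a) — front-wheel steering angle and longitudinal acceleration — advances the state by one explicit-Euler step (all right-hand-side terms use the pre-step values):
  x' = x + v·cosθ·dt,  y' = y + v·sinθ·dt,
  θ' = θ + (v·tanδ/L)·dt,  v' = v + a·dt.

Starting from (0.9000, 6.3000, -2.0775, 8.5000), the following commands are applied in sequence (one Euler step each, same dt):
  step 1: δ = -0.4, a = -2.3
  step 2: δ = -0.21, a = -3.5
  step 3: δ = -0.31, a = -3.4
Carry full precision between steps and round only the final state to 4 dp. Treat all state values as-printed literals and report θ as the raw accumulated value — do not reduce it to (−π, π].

after step 1 (δ=-0.4, a=-2.3): (0.074994, 4.813607, -2.343703, 8.040000)
after step 2 (δ=-0.21, a=-3.5): (-1.047743, 3.662465, -2.470641, 7.340000)
after step 3 (δ=-0.31, a=-3.4): (-2.197525, 2.749763, -2.644805, 6.660000)

(-2.1975, 2.7498, -2.6448, 6.6600)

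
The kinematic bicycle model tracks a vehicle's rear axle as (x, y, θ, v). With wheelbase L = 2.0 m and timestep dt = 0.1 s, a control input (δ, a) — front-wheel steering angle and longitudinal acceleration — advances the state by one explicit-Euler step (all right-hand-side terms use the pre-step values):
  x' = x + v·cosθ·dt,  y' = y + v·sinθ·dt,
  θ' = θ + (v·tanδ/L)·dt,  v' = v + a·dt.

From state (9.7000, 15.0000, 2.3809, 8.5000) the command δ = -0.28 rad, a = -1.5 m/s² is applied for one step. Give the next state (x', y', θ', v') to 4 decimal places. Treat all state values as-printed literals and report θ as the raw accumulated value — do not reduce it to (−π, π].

(9.0843, 15.5860, 2.2587, 8.3500)

x' = 9.7000 + 8.5000·cos(2.3809)·0.1 = 9.0843
y' = 15.0000 + 8.5000·sin(2.3809)·0.1 = 15.5860
θ' = 2.3809 + (8.5000/2.0)·tan(-0.28)·0.1 = 2.2587
v' = 8.5000 − 1.5000·0.1 = 8.3500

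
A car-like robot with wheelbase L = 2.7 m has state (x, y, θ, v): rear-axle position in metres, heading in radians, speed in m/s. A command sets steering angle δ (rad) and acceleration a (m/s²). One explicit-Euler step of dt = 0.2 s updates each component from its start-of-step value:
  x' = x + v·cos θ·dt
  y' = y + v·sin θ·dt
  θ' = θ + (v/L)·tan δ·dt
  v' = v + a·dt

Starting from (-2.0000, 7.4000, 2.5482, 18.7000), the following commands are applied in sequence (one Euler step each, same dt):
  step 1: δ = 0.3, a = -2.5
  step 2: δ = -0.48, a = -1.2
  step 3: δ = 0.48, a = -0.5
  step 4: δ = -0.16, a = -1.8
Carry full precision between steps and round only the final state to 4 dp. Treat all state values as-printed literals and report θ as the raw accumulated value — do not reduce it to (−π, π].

(-14.5343, 13.4458, 2.7539, 17.5000)

after step 1 (δ=0.3, a=-2.5): (-5.100641, 9.491322, 2.976688, 18.200000)
after step 2 (δ=-0.48, a=-1.2): (-8.691261, 10.088858, 2.274827, 17.960000)
after step 3 (δ=0.48, a=-0.5): (-11.016347, 12.826821, 2.967433, 17.860000)
after step 4 (δ=-0.16, a=-1.8): (-14.534311, 13.445780, 2.753934, 17.500000)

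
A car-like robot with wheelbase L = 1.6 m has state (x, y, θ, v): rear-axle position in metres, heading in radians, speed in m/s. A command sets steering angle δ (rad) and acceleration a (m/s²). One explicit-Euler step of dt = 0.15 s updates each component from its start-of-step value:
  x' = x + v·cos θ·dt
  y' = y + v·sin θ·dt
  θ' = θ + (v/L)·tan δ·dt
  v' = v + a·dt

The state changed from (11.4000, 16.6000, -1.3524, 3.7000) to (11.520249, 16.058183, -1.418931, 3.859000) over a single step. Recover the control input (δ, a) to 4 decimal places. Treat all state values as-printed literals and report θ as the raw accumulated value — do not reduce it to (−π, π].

δ = -0.1895, a = 1.0600

a = (v'−v)/dt = (0.159000)/0.15 = 1.0600
Δθ = θ'−θ = -0.066531;  (v·dt/L) = 3.7000·0.15/1.6 = 0.346875
tan δ = Δθ·L/(v·dt) = -0.191801  →  δ = -0.1895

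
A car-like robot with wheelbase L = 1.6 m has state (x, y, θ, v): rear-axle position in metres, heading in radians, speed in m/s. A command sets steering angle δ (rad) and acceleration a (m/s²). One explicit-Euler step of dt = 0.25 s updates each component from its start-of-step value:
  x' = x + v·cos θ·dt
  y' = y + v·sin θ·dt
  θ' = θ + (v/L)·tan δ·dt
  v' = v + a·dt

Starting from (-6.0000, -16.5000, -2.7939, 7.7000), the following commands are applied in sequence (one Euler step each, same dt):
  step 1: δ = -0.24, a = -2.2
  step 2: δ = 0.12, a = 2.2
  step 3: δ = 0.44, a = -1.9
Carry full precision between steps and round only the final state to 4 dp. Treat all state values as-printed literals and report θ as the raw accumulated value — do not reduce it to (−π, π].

(-11.4859, -17.6108, -2.3872, 7.2250)

after step 1 (δ=-0.24, a=-2.2): (-7.809811, -17.155904, -3.088325, 7.150000)
after step 2 (δ=0.12, a=2.2): (-9.594775, -17.251075, -2.953615, 7.700000)
after step 3 (δ=0.44, a=-1.9): (-11.485865, -17.610805, -2.387207, 7.225000)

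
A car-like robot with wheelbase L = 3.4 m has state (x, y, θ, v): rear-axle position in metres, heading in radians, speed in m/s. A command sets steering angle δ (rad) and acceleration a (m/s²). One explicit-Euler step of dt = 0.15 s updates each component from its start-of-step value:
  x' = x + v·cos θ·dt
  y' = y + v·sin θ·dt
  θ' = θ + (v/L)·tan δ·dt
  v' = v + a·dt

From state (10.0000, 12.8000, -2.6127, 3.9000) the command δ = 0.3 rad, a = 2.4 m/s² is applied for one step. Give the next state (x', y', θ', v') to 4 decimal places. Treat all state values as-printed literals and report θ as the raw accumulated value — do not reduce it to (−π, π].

(9.4949, 12.5048, -2.5595, 4.2600)

x' = 10.0000 + 3.9000·cos(-2.6127)·0.15 = 9.4949
y' = 12.8000 + 3.9000·sin(-2.6127)·0.15 = 12.5048
θ' = -2.6127 + (3.9000/3.4)·tan(0.3)·0.15 = -2.5595
v' = 3.9000 + 2.4000·0.15 = 4.2600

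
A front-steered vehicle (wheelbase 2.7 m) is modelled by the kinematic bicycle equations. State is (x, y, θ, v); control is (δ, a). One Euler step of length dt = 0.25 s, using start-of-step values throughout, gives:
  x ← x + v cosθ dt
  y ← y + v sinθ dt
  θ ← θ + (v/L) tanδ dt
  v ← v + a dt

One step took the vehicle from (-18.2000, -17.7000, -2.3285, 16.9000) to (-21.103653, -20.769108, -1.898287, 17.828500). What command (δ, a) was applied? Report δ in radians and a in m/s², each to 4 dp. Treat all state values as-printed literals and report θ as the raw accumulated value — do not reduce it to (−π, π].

a = (v'−v)/dt = (0.928500)/0.25 = 3.7140
Δθ = θ'−θ = 0.430213;  (v·dt/L) = 16.9000·0.25/2.7 = 1.564815
tan δ = Δθ·L/(v·dt) = 0.274929  →  δ = 0.2683

δ = 0.2683, a = 3.7140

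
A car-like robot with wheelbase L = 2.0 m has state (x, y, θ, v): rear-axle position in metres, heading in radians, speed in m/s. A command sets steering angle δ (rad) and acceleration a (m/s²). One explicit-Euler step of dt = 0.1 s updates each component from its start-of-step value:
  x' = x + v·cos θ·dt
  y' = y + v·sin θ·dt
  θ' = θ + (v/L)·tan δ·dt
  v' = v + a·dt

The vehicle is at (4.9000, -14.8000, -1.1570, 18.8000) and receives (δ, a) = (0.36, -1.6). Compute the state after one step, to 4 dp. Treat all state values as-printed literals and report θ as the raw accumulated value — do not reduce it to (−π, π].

x' = 4.9000 + 18.8000·cos(-1.1570)·0.1 = 5.6559
y' = -14.8000 + 18.8000·sin(-1.1570)·0.1 = -16.5213
θ' = -1.1570 + (18.8000/2.0)·tan(0.36)·0.1 = -0.8032
v' = 18.8000 − 1.6000·0.1 = 18.6400

(5.6559, -16.5213, -0.8032, 18.6400)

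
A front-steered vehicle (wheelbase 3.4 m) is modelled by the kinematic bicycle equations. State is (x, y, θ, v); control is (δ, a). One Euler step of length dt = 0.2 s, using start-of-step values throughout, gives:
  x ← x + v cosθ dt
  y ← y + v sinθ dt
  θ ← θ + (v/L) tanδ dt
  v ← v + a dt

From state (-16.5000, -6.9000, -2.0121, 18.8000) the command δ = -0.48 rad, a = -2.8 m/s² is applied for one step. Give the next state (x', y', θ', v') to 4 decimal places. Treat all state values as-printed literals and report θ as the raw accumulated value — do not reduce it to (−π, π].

x' = -16.5000 + 18.8000·cos(-2.0121)·0.2 = -18.1060
y' = -6.9000 + 18.8000·sin(-2.0121)·0.2 = -10.2998
θ' = -2.0121 + (18.8000/3.4)·tan(-0.48)·0.2 = -2.5878
v' = 18.8000 − 2.8000·0.2 = 18.2400

(-18.1060, -10.2998, -2.5878, 18.2400)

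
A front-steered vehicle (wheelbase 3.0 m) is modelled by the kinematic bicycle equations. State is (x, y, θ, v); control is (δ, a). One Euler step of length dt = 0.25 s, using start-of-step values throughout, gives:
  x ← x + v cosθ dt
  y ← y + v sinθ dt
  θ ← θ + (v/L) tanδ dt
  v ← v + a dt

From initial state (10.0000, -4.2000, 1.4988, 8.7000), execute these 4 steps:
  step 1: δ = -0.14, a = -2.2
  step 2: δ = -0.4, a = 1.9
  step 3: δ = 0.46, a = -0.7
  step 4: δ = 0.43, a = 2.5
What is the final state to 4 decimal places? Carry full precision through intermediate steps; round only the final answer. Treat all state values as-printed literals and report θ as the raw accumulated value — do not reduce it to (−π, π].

after step 1 (δ=-0.14, a=-2.2): (10.156457, -2.030635, 1.396632, 8.150000)
after step 2 (δ=-0.4, a=1.9): (10.509526, -0.023959, 1.109485, 8.625000)
after step 3 (δ=0.46, a=-0.7): (11.469323, 1.906897, 1.465588, 8.450000)
after step 4 (δ=0.43, a=2.5): (11.691165, 4.007717, 1.788534, 9.075000)

(11.6912, 4.0077, 1.7885, 9.0750)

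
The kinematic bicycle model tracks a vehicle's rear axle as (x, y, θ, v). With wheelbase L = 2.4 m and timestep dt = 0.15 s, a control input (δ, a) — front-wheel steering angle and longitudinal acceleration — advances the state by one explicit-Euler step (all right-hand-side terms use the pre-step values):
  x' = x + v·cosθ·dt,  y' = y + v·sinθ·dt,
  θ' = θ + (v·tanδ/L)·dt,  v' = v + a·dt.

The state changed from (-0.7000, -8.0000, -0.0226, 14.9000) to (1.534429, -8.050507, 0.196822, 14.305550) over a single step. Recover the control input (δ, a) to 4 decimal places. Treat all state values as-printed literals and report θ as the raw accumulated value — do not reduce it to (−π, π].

a = (v'−v)/dt = (-0.594450)/0.15 = -3.9630
Δθ = θ'−θ = 0.219422;  (v·dt/L) = 14.9000·0.15/2.4 = 0.931250
tan δ = Δθ·L/(v·dt) = 0.235621  →  δ = 0.2314

δ = 0.2314, a = -3.9630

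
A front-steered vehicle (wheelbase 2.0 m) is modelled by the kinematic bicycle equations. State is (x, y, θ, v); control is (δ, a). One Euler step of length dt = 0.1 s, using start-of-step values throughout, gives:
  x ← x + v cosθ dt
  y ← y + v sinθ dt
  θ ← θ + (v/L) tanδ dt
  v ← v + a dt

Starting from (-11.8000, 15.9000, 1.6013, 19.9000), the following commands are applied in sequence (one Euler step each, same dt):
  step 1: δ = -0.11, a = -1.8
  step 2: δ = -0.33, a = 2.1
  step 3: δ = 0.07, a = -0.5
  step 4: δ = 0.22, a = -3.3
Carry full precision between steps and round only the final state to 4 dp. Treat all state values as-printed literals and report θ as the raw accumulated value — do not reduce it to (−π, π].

(-10.2203, 23.5463, 1.4458, 19.5500)

after step 1 (δ=-0.11, a=-1.8): (-11.860693, 17.889074, 1.491406, 19.720000)
after step 2 (δ=-0.33, a=2.1): (-11.704300, 19.854863, 1.153677, 19.930000)
after step 3 (δ=0.07, a=-0.5): (-10.896879, 21.676983, 1.223546, 19.880000)
after step 4 (δ=0.22, a=-3.3): (-10.220336, 23.546323, 1.445824, 19.550000)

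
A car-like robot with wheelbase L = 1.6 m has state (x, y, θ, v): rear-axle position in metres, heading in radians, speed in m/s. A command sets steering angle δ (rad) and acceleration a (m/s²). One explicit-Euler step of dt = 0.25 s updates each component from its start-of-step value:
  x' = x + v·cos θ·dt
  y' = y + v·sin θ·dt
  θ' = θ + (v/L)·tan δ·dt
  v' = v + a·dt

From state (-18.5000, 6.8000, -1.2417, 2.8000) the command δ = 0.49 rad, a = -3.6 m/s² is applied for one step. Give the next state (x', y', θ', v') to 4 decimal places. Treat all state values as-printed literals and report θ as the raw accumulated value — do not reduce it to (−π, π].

x' = -18.5000 + 2.8000·cos(-1.2417)·0.25 = -18.2738
y' = 6.8000 + 2.8000·sin(-1.2417)·0.25 = 6.1376
θ' = -1.2417 + (2.8000/1.6)·tan(0.49)·0.25 = -1.0083
v' = 2.8000 − 3.6000·0.25 = 1.9000

(-18.2738, 6.1376, -1.0083, 1.9000)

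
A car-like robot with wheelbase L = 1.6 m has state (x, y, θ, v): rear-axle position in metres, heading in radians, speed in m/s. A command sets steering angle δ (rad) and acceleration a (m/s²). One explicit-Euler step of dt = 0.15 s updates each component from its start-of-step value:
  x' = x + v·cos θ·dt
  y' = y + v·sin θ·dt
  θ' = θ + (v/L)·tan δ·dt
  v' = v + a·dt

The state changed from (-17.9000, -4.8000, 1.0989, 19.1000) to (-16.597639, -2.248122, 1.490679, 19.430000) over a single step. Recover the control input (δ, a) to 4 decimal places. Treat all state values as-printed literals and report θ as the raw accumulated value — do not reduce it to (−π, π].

a = (v'−v)/dt = (0.330000)/0.15 = 2.2000
Δθ = θ'−θ = 0.391779;  (v·dt/L) = 19.1000·0.15/1.6 = 1.790625
tan δ = Δθ·L/(v·dt) = 0.218795  →  δ = 0.2154

δ = 0.2154, a = 2.2000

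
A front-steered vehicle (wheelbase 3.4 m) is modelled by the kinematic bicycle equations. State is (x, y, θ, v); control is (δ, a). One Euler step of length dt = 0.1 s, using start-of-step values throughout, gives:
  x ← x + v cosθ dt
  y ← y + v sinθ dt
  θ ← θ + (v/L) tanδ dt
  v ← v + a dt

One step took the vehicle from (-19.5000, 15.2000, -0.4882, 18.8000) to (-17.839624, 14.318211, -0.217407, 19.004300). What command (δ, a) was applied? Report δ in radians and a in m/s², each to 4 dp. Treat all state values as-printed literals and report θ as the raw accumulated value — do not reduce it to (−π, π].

a = (v'−v)/dt = (0.204300)/0.1 = 2.0430
Δθ = θ'−θ = 0.270793;  (v·dt/L) = 18.8000·0.1/3.4 = 0.552941
tan δ = Δθ·L/(v·dt) = 0.489732  →  δ = 0.4554

δ = 0.4554, a = 2.0430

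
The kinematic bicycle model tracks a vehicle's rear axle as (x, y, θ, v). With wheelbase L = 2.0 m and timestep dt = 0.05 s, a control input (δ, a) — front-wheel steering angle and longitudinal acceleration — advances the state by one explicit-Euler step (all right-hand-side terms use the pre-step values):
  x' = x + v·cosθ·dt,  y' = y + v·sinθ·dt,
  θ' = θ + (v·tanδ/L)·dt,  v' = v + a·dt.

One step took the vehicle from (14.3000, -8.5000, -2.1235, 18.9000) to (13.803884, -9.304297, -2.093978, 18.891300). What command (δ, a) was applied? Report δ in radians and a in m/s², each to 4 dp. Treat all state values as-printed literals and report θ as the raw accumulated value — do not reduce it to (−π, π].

a = (v'−v)/dt = (-0.008700)/0.05 = -0.1740
Δθ = θ'−θ = 0.029522;  (v·dt/L) = 18.9000·0.05/2.0 = 0.472500
tan δ = Δθ·L/(v·dt) = 0.062480  →  δ = 0.0624

δ = 0.0624, a = -0.1740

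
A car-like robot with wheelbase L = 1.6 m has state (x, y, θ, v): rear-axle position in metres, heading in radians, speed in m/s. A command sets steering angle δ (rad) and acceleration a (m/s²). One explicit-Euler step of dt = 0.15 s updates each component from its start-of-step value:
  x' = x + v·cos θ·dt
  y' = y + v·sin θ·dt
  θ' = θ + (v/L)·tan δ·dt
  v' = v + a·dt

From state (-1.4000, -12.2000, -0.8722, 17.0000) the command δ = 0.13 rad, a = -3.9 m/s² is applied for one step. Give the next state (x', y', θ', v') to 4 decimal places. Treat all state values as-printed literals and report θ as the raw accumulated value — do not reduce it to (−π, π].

x' = -1.4000 + 17.0000·cos(-0.8722)·0.15 = 0.2400
y' = -12.2000 + 17.0000·sin(-0.8722)·0.15 = -14.1527
θ' = -0.8722 + (17.0000/1.6)·tan(0.13)·0.15 = -0.6638
v' = 17.0000 − 3.9000·0.15 = 16.4150

(0.2400, -14.1527, -0.6638, 16.4150)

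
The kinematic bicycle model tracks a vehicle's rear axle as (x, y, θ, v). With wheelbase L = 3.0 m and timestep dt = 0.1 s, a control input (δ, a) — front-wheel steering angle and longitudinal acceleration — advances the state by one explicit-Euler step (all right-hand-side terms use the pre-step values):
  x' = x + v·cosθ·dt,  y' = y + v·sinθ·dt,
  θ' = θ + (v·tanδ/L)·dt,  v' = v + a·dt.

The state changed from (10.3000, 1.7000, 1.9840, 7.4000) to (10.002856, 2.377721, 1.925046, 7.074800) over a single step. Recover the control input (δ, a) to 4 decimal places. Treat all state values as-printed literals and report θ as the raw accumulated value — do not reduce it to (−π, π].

a = (v'−v)/dt = (-0.325200)/0.1 = -3.2520
Δθ = θ'−θ = -0.058954;  (v·dt/L) = 7.4000·0.1/3.0 = 0.246667
tan δ = Δθ·L/(v·dt) = -0.239003  →  δ = -0.2346

δ = -0.2346, a = -3.2520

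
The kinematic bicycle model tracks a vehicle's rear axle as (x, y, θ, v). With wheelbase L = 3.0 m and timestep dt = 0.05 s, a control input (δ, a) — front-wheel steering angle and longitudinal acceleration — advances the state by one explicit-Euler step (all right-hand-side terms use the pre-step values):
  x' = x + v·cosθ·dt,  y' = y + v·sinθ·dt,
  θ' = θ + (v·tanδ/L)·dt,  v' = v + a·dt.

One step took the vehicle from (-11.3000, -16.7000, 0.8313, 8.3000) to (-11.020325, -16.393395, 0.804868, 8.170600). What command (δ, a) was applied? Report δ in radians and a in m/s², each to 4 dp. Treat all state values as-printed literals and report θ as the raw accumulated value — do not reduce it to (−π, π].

a = (v'−v)/dt = (-0.129400)/0.05 = -2.5880
Δθ = θ'−θ = -0.026432;  (v·dt/L) = 8.3000·0.05/3.0 = 0.138333
tan δ = Δθ·L/(v·dt) = -0.191075  →  δ = -0.1888

δ = -0.1888, a = -2.5880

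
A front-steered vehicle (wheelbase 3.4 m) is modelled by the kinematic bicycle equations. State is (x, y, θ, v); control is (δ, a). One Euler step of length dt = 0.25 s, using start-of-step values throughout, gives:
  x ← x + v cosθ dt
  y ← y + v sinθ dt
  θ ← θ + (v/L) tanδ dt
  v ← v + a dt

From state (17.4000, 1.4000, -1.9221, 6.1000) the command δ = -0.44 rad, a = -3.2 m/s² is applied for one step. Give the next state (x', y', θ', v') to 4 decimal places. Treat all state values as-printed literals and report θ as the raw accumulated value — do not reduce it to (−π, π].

(16.8752, -0.0319, -2.1333, 5.3000)

x' = 17.4000 + 6.1000·cos(-1.9221)·0.25 = 16.8752
y' = 1.4000 + 6.1000·sin(-1.9221)·0.25 = -0.0319
θ' = -1.9221 + (6.1000/3.4)·tan(-0.44)·0.25 = -2.1333
v' = 6.1000 − 3.2000·0.25 = 5.3000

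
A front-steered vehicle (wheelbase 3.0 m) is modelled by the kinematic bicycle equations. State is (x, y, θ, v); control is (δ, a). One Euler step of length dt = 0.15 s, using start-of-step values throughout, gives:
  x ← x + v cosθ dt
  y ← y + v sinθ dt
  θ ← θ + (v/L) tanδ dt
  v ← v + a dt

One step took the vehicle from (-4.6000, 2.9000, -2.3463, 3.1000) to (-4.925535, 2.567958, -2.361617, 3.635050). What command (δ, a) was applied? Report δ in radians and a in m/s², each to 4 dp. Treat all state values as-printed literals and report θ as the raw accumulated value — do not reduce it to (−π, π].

a = (v'−v)/dt = (0.535050)/0.15 = 3.5670
Δθ = θ'−θ = -0.015317;  (v·dt/L) = 3.1000·0.15/3.0 = 0.155000
tan δ = Δθ·L/(v·dt) = -0.098819  →  δ = -0.0985

δ = -0.0985, a = 3.5670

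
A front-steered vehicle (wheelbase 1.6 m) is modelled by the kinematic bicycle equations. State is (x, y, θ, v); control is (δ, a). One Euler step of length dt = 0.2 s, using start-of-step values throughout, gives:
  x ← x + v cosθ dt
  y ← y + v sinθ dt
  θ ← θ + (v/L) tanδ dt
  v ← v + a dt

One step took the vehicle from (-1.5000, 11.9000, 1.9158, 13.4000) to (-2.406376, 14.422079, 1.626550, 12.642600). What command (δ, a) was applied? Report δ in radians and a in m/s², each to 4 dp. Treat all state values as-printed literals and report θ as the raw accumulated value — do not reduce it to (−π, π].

δ = -0.1710, a = -3.7870

a = (v'−v)/dt = (-0.757400)/0.2 = -3.7870
Δθ = θ'−θ = -0.289250;  (v·dt/L) = 13.4000·0.2/1.6 = 1.675000
tan δ = Δθ·L/(v·dt) = -0.172687  →  δ = -0.1710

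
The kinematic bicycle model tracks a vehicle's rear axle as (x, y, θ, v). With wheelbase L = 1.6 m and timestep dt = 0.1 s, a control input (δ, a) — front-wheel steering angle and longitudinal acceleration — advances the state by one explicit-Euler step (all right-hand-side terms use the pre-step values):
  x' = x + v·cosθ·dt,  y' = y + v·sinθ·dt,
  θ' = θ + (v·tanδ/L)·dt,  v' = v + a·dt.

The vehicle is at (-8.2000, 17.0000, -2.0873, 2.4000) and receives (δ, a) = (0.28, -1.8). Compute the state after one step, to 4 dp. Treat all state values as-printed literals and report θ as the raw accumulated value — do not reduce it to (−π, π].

(-8.3185, 16.7913, -2.0442, 2.2200)

x' = -8.2000 + 2.4000·cos(-2.0873)·0.1 = -8.3185
y' = 17.0000 + 2.4000·sin(-2.0873)·0.1 = 16.7913
θ' = -2.0873 + (2.4000/1.6)·tan(0.28)·0.1 = -2.0442
v' = 2.4000 − 1.8000·0.1 = 2.2200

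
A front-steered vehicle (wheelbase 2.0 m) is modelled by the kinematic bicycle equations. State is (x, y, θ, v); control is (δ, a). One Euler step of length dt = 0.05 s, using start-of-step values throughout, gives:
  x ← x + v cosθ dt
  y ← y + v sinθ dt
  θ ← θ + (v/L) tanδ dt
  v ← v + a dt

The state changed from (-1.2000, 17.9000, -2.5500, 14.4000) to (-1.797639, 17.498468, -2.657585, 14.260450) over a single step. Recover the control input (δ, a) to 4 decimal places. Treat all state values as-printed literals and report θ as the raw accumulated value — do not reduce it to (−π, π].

a = (v'−v)/dt = (-0.139550)/0.05 = -2.7910
Δθ = θ'−θ = -0.107585;  (v·dt/L) = 14.4000·0.05/2.0 = 0.360000
tan δ = Δθ·L/(v·dt) = -0.298847  →  δ = -0.2904

δ = -0.2904, a = -2.7910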